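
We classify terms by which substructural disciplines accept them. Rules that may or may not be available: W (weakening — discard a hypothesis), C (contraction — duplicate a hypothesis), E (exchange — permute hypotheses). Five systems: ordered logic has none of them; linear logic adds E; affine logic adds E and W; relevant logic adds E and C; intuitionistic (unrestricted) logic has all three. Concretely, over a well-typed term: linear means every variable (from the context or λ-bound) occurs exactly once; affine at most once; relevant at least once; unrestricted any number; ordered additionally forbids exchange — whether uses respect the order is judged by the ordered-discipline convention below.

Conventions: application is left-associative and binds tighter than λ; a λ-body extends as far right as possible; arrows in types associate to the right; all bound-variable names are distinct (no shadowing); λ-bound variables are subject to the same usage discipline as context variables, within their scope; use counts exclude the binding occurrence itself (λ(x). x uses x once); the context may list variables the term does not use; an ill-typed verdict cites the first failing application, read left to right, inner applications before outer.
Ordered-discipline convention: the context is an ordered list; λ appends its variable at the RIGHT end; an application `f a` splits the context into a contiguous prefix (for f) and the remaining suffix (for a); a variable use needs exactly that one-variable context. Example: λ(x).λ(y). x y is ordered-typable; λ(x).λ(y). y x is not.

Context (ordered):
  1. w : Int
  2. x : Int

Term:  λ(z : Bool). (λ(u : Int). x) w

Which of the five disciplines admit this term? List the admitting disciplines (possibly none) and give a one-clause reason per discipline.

admitted in: affine, unrestricted
counts: w=1, x=1, z (λ-bound)=0, u (λ-bound)=0
left-to-right use order: x, w
typing: well-typed — term : Bool → Int
ordered: ✗ — unused: z, u — weakening required
linear: ✗ — unused: z, u — weakening required
affine: ✓ — none of w, x, z, u used more than once
relevant: ✗ — unused: z, u — weakening required
unrestricted: ✓ — simply typable at Bool → Int; W, C, E all held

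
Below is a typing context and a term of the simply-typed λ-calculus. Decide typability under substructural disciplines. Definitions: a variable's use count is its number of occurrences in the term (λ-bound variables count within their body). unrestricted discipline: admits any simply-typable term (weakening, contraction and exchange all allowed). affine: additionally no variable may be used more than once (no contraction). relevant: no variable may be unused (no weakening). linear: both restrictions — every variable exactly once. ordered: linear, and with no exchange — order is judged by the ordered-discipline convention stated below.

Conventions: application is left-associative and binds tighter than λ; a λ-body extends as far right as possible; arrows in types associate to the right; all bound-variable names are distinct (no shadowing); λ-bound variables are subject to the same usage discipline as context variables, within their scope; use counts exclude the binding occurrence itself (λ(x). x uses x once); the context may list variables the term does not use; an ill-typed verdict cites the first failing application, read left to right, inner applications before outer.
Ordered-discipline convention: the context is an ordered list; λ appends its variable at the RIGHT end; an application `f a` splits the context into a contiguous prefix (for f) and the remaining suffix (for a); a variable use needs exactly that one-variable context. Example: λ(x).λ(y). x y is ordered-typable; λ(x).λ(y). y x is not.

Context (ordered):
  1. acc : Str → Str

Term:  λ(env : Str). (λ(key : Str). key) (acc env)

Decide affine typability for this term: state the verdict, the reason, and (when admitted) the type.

yes — acc, env, key: no repeats, contraction unneeded; term : Str → Str
variable uses: acc: 1×; env [bound]: 1×; key [bound]: 1×
use order (left to right): key, acc, env
typing: well-typed at Str → Str
summary: ordered ✓ | linear ✓ | affine ✓ | relevant ✓ | unrestricted ✓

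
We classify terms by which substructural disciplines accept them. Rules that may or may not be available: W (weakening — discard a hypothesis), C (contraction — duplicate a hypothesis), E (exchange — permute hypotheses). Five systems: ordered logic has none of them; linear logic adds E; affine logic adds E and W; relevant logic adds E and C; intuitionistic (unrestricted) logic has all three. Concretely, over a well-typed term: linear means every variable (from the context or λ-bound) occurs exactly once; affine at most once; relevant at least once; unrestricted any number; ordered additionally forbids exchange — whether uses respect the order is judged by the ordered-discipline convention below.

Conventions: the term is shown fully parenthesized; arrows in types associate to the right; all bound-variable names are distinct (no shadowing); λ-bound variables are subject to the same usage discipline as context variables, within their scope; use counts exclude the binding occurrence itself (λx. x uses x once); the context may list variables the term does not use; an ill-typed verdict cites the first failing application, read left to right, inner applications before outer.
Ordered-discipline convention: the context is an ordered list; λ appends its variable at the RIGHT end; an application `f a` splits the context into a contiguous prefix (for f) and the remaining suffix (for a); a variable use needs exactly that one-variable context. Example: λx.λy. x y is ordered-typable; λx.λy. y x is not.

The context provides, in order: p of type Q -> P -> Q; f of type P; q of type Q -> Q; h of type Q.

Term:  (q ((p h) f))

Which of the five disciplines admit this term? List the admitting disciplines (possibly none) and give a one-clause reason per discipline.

admitted by: linear, affine, relevant, unrestricted
variable uses: p: 1; f: 1; q: 1; h: 1
use order (left to right): q, p, h, f
typing: well-typed — term : Q
ordered ✗ (needs exchange: uses follow q, p, h, f)
linear ✓ (p, f, q, h: one use apiece)
affine ✓ (at most one use each (p, f, q, h))
relevant ✓ (p, f, q, h: all used, weakening unneeded)
unrestricted ✓ (well-typed at Q; no restrictions here)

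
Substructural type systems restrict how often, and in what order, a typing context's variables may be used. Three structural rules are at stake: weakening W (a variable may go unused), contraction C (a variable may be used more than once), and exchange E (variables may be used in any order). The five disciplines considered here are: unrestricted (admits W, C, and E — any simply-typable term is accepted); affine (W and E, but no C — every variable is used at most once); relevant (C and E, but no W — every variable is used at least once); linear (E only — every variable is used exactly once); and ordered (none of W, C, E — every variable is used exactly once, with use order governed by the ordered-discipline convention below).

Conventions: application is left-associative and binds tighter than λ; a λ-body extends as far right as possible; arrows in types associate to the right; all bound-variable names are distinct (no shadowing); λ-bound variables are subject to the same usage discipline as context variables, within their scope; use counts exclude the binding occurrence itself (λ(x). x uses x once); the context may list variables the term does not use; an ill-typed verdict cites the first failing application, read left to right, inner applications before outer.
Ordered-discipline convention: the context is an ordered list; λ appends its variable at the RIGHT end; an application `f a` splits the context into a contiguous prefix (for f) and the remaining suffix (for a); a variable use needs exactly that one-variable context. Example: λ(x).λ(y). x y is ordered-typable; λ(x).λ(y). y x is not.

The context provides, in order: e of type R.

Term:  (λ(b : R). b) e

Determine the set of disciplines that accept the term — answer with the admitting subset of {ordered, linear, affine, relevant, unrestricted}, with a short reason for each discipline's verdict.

admitted by: ordered, linear, affine, relevant, unrestricted
variable uses: e: 1×; b (λ-bound): 1×
left-to-right use order: b, e
typing: well-typed — term : R
ordered: ✓, one use each (e, b); ordered split holds
linear: ✓, each of e, b used exactly once
affine: ✓, no duplicate uses among e, b
relevant: ✓, every one of e, b appears
unrestricted: ✓, typability at R is all that's needed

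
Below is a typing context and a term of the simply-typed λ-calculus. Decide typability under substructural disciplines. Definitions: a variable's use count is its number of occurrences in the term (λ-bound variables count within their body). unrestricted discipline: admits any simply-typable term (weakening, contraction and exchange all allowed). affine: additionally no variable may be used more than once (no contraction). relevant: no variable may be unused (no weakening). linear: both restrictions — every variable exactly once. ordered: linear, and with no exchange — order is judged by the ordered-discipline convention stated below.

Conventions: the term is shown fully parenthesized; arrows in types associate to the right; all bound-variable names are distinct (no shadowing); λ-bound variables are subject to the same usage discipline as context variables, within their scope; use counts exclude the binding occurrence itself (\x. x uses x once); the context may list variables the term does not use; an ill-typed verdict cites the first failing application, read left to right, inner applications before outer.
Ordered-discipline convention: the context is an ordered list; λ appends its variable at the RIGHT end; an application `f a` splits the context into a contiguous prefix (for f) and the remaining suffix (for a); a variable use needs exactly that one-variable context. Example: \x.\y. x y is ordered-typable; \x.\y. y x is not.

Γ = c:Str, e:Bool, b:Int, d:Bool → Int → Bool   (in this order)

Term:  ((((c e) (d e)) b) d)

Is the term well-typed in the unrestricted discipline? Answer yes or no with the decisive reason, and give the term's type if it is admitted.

no — a type mismatch blocks all five
use counts: c: 1×; e: 2×; b: 1×; d: 2×
use order (left to right): c, e, d, e, b, d
typing: ill-typed: non-arrow in function slot: Str
per-discipline verdicts: ordered ✗; linear ✗; affine ✗; relevant ✗; unrestricted ✗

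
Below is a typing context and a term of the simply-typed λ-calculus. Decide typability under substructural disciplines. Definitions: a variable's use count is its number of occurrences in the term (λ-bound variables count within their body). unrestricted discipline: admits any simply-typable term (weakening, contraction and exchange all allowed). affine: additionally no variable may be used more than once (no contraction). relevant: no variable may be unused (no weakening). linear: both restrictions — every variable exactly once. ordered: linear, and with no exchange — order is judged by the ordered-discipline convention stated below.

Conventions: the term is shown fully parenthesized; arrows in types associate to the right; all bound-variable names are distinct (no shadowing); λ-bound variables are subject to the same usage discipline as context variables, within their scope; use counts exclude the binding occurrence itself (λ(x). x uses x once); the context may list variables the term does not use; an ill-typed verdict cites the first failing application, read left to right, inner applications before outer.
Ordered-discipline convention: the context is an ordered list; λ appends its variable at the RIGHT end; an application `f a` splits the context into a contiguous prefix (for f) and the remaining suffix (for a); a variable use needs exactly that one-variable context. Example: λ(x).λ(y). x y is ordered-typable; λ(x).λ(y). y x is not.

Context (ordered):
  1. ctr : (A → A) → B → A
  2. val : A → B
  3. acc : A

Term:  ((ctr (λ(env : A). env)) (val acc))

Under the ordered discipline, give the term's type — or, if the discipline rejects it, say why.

term : A
use counts: ctr ×1; val ×1; acc ×1; env (bound) ×1
order of uses: ctr, env, val, acc
typing: well-typed — term : A
per-discipline verdicts: ordered ✓ | linear ✓ | affine ✓ | relevant ✓ | unrestricted ✓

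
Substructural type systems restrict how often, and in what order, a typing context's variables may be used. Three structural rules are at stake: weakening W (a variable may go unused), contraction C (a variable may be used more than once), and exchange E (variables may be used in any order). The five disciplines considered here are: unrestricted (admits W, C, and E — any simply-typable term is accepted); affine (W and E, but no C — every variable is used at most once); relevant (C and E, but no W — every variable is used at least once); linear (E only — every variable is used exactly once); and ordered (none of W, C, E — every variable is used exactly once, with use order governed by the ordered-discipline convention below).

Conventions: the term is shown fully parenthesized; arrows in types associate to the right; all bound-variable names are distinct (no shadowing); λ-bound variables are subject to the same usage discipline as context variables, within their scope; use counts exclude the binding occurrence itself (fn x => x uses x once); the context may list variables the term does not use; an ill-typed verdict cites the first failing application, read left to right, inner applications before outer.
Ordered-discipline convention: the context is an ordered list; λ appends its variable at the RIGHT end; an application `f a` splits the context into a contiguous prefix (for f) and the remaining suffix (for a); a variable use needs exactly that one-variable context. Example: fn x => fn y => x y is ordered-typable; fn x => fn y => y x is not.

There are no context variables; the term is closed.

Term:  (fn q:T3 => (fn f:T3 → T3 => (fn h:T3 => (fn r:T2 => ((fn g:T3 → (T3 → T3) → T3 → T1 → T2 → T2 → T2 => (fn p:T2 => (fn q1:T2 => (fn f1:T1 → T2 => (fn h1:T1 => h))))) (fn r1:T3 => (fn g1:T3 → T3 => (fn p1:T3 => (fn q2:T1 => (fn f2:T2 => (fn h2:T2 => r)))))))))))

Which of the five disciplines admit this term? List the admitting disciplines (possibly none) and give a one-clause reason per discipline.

admitted by: affine, unrestricted
usage: q (bound)=0, f (bound)=0, h (bound)=1, r (bound)=1, g (bound)=0, p (bound)=0, q1 (bound)=0, f1 (bound)=0, h1 (bound)=0, r1 (bound)=0, g1 (bound)=0, p1 (bound)=0, q2 (bound)=0, f2 (bound)=0, h2 (bound)=0
uses in reading order: h, r
typing: well-typed at T3 → (T3 → T3) → T3 → T2 → T2 → T2 → (T1 → T2) → T1 → T3
ordered ✗ (needs weakening: q, f, g, p, q1, f1, h1, r1, g1, p1, q2, f2, h2 unused)
linear ✗ (needs weakening: q, f, g, p, q1, f1, h1, r1, g1, p1, q2, f2, h2 unused)
affine ✓ (no duplicate uses among q, f, h, r, g, p, q1, f1, h1, r1, g1, p1, q2, f2, h2)
relevant ✗ (needs weakening: q, f, g, p, q1, f1, h1, r1, g1, p1, q2, f2, h2 unused)
unrestricted ✓ (type-checks (T3 → (T3 → T3) → T3 → T2 → T2 → T2 → (T1 → T2) → T1 → T3) and nothing is barred)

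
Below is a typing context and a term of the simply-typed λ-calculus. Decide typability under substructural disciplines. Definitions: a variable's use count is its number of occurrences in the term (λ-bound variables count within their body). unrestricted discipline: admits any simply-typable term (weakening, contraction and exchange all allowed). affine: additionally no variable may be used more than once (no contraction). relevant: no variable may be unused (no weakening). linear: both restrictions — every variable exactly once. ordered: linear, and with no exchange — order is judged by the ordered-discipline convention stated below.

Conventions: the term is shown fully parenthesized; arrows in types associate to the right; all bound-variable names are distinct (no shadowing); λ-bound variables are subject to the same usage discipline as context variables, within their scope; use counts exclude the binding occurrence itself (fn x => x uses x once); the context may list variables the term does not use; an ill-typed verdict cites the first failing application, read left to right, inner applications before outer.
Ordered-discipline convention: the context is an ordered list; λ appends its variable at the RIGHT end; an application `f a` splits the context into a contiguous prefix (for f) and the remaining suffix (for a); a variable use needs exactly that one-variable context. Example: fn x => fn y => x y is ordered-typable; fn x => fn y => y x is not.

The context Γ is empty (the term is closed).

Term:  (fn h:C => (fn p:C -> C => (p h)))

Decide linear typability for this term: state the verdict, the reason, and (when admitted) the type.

yes — h, p: one use apiece; term : C -> (C -> C) -> C
use counts: h [bound]: 1×; p [bound]: 1×
left-to-right use order: p, h
typing: well-typed — term : C -> (C -> C) -> C
across the five disciplines: ordered ✗, linear ✓, affine ✓, relevant ✓, unrestricted ✓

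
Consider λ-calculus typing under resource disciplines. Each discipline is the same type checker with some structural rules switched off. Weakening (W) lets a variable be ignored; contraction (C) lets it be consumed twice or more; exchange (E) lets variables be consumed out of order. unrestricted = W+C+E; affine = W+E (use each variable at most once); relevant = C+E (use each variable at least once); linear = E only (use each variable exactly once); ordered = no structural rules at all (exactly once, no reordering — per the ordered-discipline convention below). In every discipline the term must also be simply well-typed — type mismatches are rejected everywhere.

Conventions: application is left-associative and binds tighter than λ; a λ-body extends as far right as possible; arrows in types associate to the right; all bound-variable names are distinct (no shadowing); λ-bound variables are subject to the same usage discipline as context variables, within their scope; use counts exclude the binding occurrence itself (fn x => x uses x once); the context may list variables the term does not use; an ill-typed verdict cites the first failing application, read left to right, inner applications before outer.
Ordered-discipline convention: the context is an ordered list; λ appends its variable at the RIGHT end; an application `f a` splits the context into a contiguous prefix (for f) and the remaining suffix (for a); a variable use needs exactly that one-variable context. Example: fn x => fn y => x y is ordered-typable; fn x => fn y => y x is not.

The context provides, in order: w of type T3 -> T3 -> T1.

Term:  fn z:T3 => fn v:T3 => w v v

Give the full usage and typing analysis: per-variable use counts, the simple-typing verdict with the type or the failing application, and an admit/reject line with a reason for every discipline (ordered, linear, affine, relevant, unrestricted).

use counts: w=1; z (λ-bound)=0; v (λ-bound)=2
uses in reading order: w, v, v
typing: well-typed at T3 -> T3 -> T1
ordered ✗ (uses contraction: v ×2; needs weakening: z unused)
linear ✗ (uses contraction: v ×2; needs weakening: z unused)
affine ✗ (uses contraction: v ×2)
relevant ✗ (needs weakening: z unused)
unrestricted ✓ (well-typed at T3 -> T3 -> T1; no restrictions here)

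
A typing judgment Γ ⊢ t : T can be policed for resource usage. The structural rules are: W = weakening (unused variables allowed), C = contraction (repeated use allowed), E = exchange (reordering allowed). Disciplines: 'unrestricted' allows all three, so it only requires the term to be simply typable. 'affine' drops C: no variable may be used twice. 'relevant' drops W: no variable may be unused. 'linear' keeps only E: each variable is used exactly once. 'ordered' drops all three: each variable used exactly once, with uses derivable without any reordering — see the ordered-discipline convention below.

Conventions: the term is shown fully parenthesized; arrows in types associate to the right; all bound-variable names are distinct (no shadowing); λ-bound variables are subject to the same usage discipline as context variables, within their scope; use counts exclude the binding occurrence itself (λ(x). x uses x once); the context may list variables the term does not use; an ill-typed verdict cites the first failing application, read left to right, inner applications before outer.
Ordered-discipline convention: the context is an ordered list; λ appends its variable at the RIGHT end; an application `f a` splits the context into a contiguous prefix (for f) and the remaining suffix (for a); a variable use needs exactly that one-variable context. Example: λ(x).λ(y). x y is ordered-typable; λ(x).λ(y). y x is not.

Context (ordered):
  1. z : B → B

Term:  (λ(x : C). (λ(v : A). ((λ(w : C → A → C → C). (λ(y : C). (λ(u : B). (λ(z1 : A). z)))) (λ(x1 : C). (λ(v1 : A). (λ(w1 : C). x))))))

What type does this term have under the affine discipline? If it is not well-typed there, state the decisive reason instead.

term : C → A → C → B → A → B → B
use counts: z ×1, x [bound] ×1, v [bound] ×0, w [bound] ×0, y [bound] ×0, u [bound] ×0, z1 [bound] ×0, x1 [bound] ×0, v1 [bound] ×0, w1 [bound] ×0
left-to-right use order: z, x
typing: well-typed — term : C → A → C → B → A → B → B
summary: ordered ✗ · linear ✗ · affine ✓ · relevant ✗ · unrestricted ✓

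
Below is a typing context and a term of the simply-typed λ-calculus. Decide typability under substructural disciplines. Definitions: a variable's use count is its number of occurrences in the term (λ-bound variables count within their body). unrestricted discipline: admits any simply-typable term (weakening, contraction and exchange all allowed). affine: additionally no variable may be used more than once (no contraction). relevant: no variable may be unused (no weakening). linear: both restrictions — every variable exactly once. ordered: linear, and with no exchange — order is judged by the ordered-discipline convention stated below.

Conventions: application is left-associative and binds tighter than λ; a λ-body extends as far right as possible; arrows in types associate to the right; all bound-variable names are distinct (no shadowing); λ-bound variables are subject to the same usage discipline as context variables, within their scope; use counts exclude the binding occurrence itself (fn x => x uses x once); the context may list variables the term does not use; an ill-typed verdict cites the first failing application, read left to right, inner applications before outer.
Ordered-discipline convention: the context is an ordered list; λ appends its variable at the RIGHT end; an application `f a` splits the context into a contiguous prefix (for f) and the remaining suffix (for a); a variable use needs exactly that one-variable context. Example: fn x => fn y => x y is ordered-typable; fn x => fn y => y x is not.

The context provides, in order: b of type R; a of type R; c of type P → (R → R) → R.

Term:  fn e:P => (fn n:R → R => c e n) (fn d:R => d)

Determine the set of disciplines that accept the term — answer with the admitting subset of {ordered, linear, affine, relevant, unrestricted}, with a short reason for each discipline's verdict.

accepted by: affine, unrestricted
use counts: b: 0; a: 0; c: 1; e [bound]: 1; n [bound]: 1; d [bound]: 1
left-to-right use order: c, e, n, d
typing: ✓ — P → R
ordered: ✗, b, a left unused
linear: ✗, b, a left unused
affine: ✓, none of b, a, c, e, n, d used more than once
relevant: ✗, b, a left unused
unrestricted: ✓, type-checks (P → R) and nothing is barred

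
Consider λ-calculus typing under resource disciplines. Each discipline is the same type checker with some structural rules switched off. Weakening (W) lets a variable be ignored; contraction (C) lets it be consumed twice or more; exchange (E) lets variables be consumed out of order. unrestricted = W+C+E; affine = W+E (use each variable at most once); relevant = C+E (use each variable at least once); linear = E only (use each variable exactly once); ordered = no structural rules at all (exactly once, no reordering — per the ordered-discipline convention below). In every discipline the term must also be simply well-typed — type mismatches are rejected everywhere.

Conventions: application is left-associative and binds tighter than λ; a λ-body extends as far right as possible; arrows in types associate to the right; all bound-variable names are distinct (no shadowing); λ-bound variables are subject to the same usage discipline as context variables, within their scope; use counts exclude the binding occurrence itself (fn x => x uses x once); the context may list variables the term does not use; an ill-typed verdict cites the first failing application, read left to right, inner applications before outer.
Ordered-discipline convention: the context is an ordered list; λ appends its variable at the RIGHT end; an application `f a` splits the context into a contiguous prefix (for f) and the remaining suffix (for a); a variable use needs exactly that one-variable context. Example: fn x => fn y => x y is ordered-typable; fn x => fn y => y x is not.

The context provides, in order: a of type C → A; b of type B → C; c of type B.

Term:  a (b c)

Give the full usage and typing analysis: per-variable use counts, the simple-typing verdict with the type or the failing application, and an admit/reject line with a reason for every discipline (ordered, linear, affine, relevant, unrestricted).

usage: a: 1, b: 1, c: 1
uses in reading order: a, b, c
typing: the term checks, with type A
ordered ✓ (a, b, c: once each, no exchange needed)
linear ✓ (a, b, c: one use apiece)
affine ✓ (a, b, c: no repeats, contraction unneeded)
relevant ✓ (every one of a, b, c appears)
unrestricted ✓ (simply typable at A; W, C, E all held)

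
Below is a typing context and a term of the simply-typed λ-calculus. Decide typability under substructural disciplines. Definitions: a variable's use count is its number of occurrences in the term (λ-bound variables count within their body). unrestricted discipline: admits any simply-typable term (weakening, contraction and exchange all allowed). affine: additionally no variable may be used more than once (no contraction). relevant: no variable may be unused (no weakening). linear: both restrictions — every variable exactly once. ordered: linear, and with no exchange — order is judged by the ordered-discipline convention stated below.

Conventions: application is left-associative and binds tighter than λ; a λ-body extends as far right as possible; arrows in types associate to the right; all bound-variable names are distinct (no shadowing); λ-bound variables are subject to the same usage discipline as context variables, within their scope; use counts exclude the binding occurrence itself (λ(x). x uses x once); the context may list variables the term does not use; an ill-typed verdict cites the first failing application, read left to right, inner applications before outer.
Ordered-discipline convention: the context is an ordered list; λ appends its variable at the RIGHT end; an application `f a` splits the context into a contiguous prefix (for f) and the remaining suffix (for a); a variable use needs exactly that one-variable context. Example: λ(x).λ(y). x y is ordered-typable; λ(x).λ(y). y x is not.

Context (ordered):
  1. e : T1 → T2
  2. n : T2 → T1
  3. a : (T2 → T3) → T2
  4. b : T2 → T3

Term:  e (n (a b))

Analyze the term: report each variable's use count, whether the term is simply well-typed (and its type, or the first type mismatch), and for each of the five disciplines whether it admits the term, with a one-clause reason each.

variable uses: e: 1; n: 1; a: 1; b: 1
uses in reading order: e, n, a, b
typing: well-typed — term : T2
ordered: ✓, e, n, a, b: once each, no exchange needed
linear: ✓, each of e, n, a, b used exactly once
affine: ✓, e, n, a, b: no repeats, contraction unneeded
relevant: ✓, e, n, a, b: all used, weakening unneeded
unrestricted: ✓, well-typed at T2; no restrictions here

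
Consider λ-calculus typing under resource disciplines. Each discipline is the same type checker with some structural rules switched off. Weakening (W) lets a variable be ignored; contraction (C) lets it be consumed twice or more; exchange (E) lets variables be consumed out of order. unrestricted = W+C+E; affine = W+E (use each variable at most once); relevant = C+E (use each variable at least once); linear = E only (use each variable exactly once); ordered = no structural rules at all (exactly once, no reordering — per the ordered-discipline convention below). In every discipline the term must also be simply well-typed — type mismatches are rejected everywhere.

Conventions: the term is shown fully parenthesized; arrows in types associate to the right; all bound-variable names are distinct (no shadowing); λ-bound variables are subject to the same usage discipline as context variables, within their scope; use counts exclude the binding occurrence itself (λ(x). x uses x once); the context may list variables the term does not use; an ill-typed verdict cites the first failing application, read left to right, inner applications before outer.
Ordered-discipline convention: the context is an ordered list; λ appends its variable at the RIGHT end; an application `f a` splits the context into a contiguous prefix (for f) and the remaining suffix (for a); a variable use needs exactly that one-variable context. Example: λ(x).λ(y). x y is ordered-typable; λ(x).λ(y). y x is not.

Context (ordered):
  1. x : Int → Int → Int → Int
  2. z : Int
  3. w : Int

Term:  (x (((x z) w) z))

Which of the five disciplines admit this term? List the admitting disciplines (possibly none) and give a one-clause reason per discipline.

admitted by: relevant, unrestricted
variable uses: x: 2×, z: 2×, w: 1×
use order (left to right): x, x, z, w, z
typing: well-typed — term : Int → Int → Int
ordered: ✗ — x ×2, z ×2 used more than once (contraction)
linear: ✗ — x ×2, z ×2 used more than once (contraction)
affine: ✗ — x ×2, z ×2 used more than once (contraction)
relevant: ✓ — every one of x, z, w appears
unrestricted: ✓ — well-typed at Int → Int → Int; no restrictions here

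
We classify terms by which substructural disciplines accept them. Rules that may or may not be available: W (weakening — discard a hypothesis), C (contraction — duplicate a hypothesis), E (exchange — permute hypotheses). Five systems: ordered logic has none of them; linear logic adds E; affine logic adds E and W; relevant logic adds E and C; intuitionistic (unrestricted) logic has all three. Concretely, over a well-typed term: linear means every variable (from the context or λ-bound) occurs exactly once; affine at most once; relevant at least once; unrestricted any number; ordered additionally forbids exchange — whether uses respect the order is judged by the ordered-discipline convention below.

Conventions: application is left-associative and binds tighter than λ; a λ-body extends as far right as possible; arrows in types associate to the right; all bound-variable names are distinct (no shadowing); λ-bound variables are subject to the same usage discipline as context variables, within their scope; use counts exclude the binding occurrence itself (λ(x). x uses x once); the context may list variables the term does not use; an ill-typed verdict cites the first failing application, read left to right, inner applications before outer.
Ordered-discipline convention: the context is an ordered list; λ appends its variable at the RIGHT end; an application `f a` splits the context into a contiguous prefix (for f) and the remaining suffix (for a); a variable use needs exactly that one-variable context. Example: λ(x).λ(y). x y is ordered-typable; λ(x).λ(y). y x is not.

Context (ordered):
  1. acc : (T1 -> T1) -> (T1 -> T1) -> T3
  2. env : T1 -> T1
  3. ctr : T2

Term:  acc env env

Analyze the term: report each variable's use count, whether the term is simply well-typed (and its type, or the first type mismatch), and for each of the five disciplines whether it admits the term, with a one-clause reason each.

counts: acc ×1; env ×2; ctr ×0
left-to-right use order: acc, env, env
typing: the term checks, with type T3
ordered ✗ (repeated use of env ×2; ctr left unused)
linear ✗ (repeated use of env ×2; ctr left unused)
affine ✗ (repeated use of env ×2)
relevant ✗ (ctr left unused)
unrestricted ✓ (typability at T3 is all that's needed)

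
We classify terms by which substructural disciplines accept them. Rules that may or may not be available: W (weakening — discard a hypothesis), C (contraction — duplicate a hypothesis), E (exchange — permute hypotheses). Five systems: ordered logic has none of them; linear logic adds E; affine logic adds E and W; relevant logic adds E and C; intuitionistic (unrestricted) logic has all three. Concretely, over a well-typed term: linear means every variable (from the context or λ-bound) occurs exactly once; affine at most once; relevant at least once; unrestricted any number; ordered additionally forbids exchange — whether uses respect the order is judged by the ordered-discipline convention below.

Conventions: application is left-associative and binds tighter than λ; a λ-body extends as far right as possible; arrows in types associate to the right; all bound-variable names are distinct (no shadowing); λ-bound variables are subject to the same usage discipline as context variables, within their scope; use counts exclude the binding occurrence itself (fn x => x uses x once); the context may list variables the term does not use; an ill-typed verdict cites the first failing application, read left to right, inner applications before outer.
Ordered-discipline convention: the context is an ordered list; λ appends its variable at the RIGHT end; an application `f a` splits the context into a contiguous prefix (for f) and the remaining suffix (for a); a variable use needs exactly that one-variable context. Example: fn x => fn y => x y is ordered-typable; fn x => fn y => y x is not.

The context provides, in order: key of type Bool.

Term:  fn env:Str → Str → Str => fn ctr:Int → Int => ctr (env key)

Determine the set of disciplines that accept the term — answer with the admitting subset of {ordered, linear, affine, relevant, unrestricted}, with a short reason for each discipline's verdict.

admitted by: none
use counts: key: 1×, env (λ-bound): 1×, ctr (λ-bound): 1×
uses in reading order: ctr, env, key
typing: ill-typed: a function awaiting Str gets Bool
ordered: ✗ — the type mismatch rejects it
linear: ✗ — not simply typable
affine: ✗ — fails simple typing
relevant: ✗ — a type mismatch blocks all five
unrestricted: ✗ — the type mismatch rejects it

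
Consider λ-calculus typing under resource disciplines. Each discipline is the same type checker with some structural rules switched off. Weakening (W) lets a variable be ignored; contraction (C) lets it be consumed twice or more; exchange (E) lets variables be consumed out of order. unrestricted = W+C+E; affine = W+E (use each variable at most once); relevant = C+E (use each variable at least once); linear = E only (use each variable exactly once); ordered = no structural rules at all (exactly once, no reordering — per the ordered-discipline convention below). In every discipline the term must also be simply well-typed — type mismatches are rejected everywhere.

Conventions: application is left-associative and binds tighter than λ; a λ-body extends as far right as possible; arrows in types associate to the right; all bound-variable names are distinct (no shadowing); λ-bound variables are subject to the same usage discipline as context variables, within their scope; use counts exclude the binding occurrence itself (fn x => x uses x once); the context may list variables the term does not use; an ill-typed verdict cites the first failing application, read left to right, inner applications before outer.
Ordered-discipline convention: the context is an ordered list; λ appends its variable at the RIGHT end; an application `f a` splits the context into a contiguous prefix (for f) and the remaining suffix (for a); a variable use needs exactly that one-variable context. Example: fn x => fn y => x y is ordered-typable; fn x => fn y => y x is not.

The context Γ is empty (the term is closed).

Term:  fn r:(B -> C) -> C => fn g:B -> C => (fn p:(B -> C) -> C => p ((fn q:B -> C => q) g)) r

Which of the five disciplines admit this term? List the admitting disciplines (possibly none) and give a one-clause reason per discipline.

admitted in: linear, affine, relevant, unrestricted
usage: r (bound) ×1, g (bound) ×1, p (bound) ×1, q (bound) ×1
left-to-right use order: p, q, g, r
typing: ✓ — ((B -> C) -> C) -> (B -> C) -> C
ordered: ✗ — no contiguous prefix/suffix split fits p, q, g, r
linear: ✓ — each of r, g, p, q used exactly once
affine: ✓ — no duplicate uses among r, g, p, q
relevant: ✓ — every one of r, g, p, q appears
unrestricted: ✓ — well-typed at ((B -> C) -> C) -> (B -> C) -> C; no restrictions here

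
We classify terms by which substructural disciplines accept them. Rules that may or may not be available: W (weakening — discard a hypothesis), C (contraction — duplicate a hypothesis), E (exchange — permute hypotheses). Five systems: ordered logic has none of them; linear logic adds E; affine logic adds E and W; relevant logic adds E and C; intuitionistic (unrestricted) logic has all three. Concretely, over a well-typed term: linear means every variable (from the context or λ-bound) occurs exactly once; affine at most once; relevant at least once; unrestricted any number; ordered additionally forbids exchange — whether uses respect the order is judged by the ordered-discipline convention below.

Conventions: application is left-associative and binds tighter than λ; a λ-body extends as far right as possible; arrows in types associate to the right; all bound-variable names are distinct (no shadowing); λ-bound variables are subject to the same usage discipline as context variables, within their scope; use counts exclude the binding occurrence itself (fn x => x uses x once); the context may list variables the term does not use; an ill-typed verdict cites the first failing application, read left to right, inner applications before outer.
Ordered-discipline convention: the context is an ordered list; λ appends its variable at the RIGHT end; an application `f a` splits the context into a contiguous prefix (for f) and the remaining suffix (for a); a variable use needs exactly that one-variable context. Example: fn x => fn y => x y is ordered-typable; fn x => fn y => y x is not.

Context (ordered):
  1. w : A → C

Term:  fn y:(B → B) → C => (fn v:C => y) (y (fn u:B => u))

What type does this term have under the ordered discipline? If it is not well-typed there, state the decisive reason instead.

not well-typed under ordered — needs contraction — y ×2; w, v never used (weakening)
use counts: w: 0; y (bound): 2; v (bound): 0; u (bound): 1
use order (left to right): y, y, u
typing: the term checks, with type ((B → B) → C) → (B → B) → C
summary: ordered ✗, linear ✗, affine ✗, relevant ✗, unrestricted ✓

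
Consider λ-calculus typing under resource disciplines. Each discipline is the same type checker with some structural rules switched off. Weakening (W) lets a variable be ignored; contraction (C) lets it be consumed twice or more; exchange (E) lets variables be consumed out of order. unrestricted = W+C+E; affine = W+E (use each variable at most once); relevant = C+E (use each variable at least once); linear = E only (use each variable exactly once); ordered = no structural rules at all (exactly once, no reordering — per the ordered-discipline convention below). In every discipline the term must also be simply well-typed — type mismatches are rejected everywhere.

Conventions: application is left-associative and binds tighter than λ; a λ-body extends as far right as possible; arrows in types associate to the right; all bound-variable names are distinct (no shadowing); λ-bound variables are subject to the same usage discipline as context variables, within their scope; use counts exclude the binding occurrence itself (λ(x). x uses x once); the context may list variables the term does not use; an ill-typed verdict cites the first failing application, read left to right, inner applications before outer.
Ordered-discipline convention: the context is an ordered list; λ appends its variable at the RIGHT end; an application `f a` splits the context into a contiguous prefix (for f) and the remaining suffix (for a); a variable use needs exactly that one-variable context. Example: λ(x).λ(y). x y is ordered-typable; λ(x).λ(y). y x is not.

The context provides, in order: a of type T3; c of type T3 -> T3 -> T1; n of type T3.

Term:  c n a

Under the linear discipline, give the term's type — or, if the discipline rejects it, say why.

term : T1
variable uses: a ×1, c ×1, n ×1
uses in reading order: c, n, a
typing: the term checks, with type T1
per-discipline verdicts: ordered ✗ · linear ✓ · affine ✓ · relevant ✓ · unrestricted ✓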